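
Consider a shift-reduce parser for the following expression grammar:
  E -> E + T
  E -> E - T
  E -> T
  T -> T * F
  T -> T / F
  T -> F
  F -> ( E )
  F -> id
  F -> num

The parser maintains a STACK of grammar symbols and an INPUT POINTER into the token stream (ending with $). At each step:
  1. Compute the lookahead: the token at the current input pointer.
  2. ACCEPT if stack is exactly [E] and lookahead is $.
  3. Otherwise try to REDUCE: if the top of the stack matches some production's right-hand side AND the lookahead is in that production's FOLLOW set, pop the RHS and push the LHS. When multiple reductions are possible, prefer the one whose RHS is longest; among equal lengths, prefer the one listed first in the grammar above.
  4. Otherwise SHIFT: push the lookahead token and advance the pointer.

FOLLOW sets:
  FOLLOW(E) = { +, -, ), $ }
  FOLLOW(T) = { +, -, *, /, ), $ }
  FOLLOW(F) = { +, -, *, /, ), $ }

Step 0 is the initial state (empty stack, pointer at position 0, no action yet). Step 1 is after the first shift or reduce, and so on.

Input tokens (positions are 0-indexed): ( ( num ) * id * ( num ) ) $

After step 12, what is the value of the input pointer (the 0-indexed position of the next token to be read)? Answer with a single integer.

Step 1: shift (. Stack=[(] ptr=1 lookahead=( remaining=[( num ) * id * ( num ) ) $]
Step 2: shift (. Stack=[( (] ptr=2 lookahead=num remaining=[num ) * id * ( num ) ) $]
Step 3: shift num. Stack=[( ( num] ptr=3 lookahead=) remaining=[) * id * ( num ) ) $]
Step 4: reduce F->num. Stack=[( ( F] ptr=3 lookahead=) remaining=[) * id * ( num ) ) $]
Step 5: reduce T->F. Stack=[( ( T] ptr=3 lookahead=) remaining=[) * id * ( num ) ) $]
Step 6: reduce E->T. Stack=[( ( E] ptr=3 lookahead=) remaining=[) * id * ( num ) ) $]
Step 7: shift ). Stack=[( ( E )] ptr=4 lookahead=* remaining=[* id * ( num ) ) $]
Step 8: reduce F->( E ). Stack=[( F] ptr=4 lookahead=* remaining=[* id * ( num ) ) $]
Step 9: reduce T->F. Stack=[( T] ptr=4 lookahead=* remaining=[* id * ( num ) ) $]
Step 10: shift *. Stack=[( T *] ptr=5 lookahead=id remaining=[id * ( num ) ) $]
Step 11: shift id. Stack=[( T * id] ptr=6 lookahead=* remaining=[* ( num ) ) $]
Step 12: reduce F->id. Stack=[( T * F] ptr=6 lookahead=* remaining=[* ( num ) ) $]

Answer: 6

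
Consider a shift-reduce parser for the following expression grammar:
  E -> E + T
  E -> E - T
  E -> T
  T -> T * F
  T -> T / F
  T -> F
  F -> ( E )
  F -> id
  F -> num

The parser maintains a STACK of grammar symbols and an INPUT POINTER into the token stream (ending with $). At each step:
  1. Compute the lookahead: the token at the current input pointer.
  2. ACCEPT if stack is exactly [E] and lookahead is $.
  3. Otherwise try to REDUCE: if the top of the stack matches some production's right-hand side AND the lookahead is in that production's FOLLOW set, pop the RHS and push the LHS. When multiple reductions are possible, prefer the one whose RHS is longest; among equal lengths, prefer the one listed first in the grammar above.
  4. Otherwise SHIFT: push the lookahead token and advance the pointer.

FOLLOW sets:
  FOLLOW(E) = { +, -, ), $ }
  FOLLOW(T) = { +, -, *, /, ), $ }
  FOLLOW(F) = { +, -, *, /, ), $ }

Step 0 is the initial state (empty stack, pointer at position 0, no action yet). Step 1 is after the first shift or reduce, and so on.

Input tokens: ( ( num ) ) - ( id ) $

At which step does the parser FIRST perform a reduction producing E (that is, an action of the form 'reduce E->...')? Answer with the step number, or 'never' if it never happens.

Answer: 6

Derivation:
Step 1: shift (. Stack=[(] ptr=1 lookahead=( remaining=[( num ) ) - ( id ) $]
Step 2: shift (. Stack=[( (] ptr=2 lookahead=num remaining=[num ) ) - ( id ) $]
Step 3: shift num. Stack=[( ( num] ptr=3 lookahead=) remaining=[) ) - ( id ) $]
Step 4: reduce F->num. Stack=[( ( F] ptr=3 lookahead=) remaining=[) ) - ( id ) $]
Step 5: reduce T->F. Stack=[( ( T] ptr=3 lookahead=) remaining=[) ) - ( id ) $]
Step 6: reduce E->T. Stack=[( ( E] ptr=3 lookahead=) remaining=[) ) - ( id ) $]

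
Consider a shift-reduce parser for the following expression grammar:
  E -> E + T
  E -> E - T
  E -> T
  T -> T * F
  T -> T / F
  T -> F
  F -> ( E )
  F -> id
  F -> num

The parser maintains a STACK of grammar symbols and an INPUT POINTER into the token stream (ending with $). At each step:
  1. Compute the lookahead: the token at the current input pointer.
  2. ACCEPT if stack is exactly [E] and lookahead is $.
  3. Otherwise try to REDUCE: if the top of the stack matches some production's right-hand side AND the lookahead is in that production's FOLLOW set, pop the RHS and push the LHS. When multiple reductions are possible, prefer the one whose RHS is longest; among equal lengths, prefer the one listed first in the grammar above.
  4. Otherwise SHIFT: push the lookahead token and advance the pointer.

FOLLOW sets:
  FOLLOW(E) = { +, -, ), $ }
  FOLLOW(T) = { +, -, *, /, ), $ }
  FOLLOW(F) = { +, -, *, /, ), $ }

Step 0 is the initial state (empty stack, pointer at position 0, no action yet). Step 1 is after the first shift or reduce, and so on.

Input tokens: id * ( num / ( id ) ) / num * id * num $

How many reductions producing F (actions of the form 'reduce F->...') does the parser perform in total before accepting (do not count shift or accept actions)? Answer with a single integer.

Answer: 8

Derivation:
Step 1: shift id. Stack=[id] ptr=1 lookahead=* remaining=[* ( num / ( id ) ) / num * id * num $]
Step 2: reduce F->id. Stack=[F] ptr=1 lookahead=* remaining=[* ( num / ( id ) ) / num * id * num $]
Step 3: reduce T->F. Stack=[T] ptr=1 lookahead=* remaining=[* ( num / ( id ) ) / num * id * num $]
Step 4: shift *. Stack=[T *] ptr=2 lookahead=( remaining=[( num / ( id ) ) / num * id * num $]
Step 5: shift (. Stack=[T * (] ptr=3 lookahead=num remaining=[num / ( id ) ) / num * id * num $]
Step 6: shift num. Stack=[T * ( num] ptr=4 lookahead=/ remaining=[/ ( id ) ) / num * id * num $]
Step 7: reduce F->num. Stack=[T * ( F] ptr=4 lookahead=/ remaining=[/ ( id ) ) / num * id * num $]
Step 8: reduce T->F. Stack=[T * ( T] ptr=4 lookahead=/ remaining=[/ ( id ) ) / num * id * num $]
Step 9: shift /. Stack=[T * ( T /] ptr=5 lookahead=( remaining=[( id ) ) / num * id * num $]
Step 10: shift (. Stack=[T * ( T / (] ptr=6 lookahead=id remaining=[id ) ) / num * id * num $]
Step 11: shift id. Stack=[T * ( T / ( id] ptr=7 lookahead=) remaining=[) ) / num * id * num $]
Step 12: reduce F->id. Stack=[T * ( T / ( F] ptr=7 lookahead=) remaining=[) ) / num * id * num $]
Step 13: reduce T->F. Stack=[T * ( T / ( T] ptr=7 lookahead=) remaining=[) ) / num * id * num $]
Step 14: reduce E->T. Stack=[T * ( T / ( E] ptr=7 lookahead=) remaining=[) ) / num * id * num $]
Step 15: shift ). Stack=[T * ( T / ( E )] ptr=8 lookahead=) remaining=[) / num * id * num $]
Step 16: reduce F->( E ). Stack=[T * ( T / F] ptr=8 lookahead=) remaining=[) / num * id * num $]
Step 17: reduce T->T / F. Stack=[T * ( T] ptr=8 lookahead=) remaining=[) / num * id * num $]
Step 18: reduce E->T. Stack=[T * ( E] ptr=8 lookahead=) remaining=[) / num * id * num $]
Step 19: shift ). Stack=[T * ( E )] ptr=9 lookahead=/ remaining=[/ num * id * num $]
Step 20: reduce F->( E ). Stack=[T * F] ptr=9 lookahead=/ remaining=[/ num * id * num $]
Step 21: reduce T->T * F. Stack=[T] ptr=9 lookahead=/ remaining=[/ num * id * num $]
Step 22: shift /. Stack=[T /] ptr=10 lookahead=num remaining=[num * id * num $]
Step 23: shift num. Stack=[T / num] ptr=11 lookahead=* remaining=[* id * num $]
Step 24: reduce F->num. Stack=[T / F] ptr=11 lookahead=* remaining=[* id * num $]
Step 25: reduce T->T / F. Stack=[T] ptr=11 lookahead=* remaining=[* id * num $]
Step 26: shift *. Stack=[T *] ptr=12 lookahead=id remaining=[id * num $]
Step 27: shift id. Stack=[T * id] ptr=13 lookahead=* remaining=[* num $]
Step 28: reduce F->id. Stack=[T * F] ptr=13 lookahead=* remaining=[* num $]
Step 29: reduce T->T * F. Stack=[T] ptr=13 lookahead=* remaining=[* num $]
Step 30: shift *. Stack=[T *] ptr=14 lookahead=num remaining=[num $]
Step 31: shift num. Stack=[T * num] ptr=15 lookahead=$ remaining=[$]
Step 32: reduce F->num. Stack=[T * F] ptr=15 lookahead=$ remaining=[$]
Step 33: reduce T->T * F. Stack=[T] ptr=15 lookahead=$ remaining=[$]
Step 34: reduce E->T. Stack=[E] ptr=15 lookahead=$ remaining=[$]
Step 35: accept. Stack=[E] ptr=15 lookahead=$ remaining=[$]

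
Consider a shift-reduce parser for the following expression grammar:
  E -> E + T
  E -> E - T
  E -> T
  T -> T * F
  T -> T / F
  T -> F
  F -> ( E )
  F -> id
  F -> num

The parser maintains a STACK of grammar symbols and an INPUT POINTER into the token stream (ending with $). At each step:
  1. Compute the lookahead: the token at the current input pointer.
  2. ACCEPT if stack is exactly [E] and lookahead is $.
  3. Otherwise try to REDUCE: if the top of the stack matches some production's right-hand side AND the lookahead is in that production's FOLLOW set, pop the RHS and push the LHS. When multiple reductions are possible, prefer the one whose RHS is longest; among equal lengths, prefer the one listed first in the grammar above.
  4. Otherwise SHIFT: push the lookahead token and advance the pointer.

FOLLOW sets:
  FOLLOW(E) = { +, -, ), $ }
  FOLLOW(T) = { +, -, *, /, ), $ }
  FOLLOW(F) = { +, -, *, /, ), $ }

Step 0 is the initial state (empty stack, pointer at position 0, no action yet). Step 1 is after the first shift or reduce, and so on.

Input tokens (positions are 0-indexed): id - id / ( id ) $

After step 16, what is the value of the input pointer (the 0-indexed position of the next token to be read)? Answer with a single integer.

Step 1: shift id. Stack=[id] ptr=1 lookahead=- remaining=[- id / ( id ) $]
Step 2: reduce F->id. Stack=[F] ptr=1 lookahead=- remaining=[- id / ( id ) $]
Step 3: reduce T->F. Stack=[T] ptr=1 lookahead=- remaining=[- id / ( id ) $]
Step 4: reduce E->T. Stack=[E] ptr=1 lookahead=- remaining=[- id / ( id ) $]
Step 5: shift -. Stack=[E -] ptr=2 lookahead=id remaining=[id / ( id ) $]
Step 6: shift id. Stack=[E - id] ptr=3 lookahead=/ remaining=[/ ( id ) $]
Step 7: reduce F->id. Stack=[E - F] ptr=3 lookahead=/ remaining=[/ ( id ) $]
Step 8: reduce T->F. Stack=[E - T] ptr=3 lookahead=/ remaining=[/ ( id ) $]
Step 9: shift /. Stack=[E - T /] ptr=4 lookahead=( remaining=[( id ) $]
Step 10: shift (. Stack=[E - T / (] ptr=5 lookahead=id remaining=[id ) $]
Step 11: shift id. Stack=[E - T / ( id] ptr=6 lookahead=) remaining=[) $]
Step 12: reduce F->id. Stack=[E - T / ( F] ptr=6 lookahead=) remaining=[) $]
Step 13: reduce T->F. Stack=[E - T / ( T] ptr=6 lookahead=) remaining=[) $]
Step 14: reduce E->T. Stack=[E - T / ( E] ptr=6 lookahead=) remaining=[) $]
Step 15: shift ). Stack=[E - T / ( E )] ptr=7 lookahead=$ remaining=[$]
Step 16: reduce F->( E ). Stack=[E - T / F] ptr=7 lookahead=$ remaining=[$]

Answer: 7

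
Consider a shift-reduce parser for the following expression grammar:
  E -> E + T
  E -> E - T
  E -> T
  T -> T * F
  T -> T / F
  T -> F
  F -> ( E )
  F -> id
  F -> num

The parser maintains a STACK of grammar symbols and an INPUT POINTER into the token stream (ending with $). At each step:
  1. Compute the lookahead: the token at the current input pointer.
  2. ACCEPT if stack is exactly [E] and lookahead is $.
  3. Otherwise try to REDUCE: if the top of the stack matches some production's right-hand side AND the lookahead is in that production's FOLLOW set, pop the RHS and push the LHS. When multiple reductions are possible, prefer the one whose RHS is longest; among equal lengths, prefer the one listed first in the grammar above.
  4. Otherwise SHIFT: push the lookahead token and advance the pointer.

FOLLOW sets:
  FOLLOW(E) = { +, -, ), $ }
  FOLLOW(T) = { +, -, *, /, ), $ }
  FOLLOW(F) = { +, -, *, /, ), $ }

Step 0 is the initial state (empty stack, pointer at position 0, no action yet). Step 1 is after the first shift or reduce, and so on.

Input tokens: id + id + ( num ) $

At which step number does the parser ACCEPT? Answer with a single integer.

Step 1: shift id. Stack=[id] ptr=1 lookahead=+ remaining=[+ id + ( num ) $]
Step 2: reduce F->id. Stack=[F] ptr=1 lookahead=+ remaining=[+ id + ( num ) $]
Step 3: reduce T->F. Stack=[T] ptr=1 lookahead=+ remaining=[+ id + ( num ) $]
Step 4: reduce E->T. Stack=[E] ptr=1 lookahead=+ remaining=[+ id + ( num ) $]
Step 5: shift +. Stack=[E +] ptr=2 lookahead=id remaining=[id + ( num ) $]
Step 6: shift id. Stack=[E + id] ptr=3 lookahead=+ remaining=[+ ( num ) $]
Step 7: reduce F->id. Stack=[E + F] ptr=3 lookahead=+ remaining=[+ ( num ) $]
Step 8: reduce T->F. Stack=[E + T] ptr=3 lookahead=+ remaining=[+ ( num ) $]
Step 9: reduce E->E + T. Stack=[E] ptr=3 lookahead=+ remaining=[+ ( num ) $]
Step 10: shift +. Stack=[E +] ptr=4 lookahead=( remaining=[( num ) $]
Step 11: shift (. Stack=[E + (] ptr=5 lookahead=num remaining=[num ) $]
Step 12: shift num. Stack=[E + ( num] ptr=6 lookahead=) remaining=[) $]
Step 13: reduce F->num. Stack=[E + ( F] ptr=6 lookahead=) remaining=[) $]
Step 14: reduce T->F. Stack=[E + ( T] ptr=6 lookahead=) remaining=[) $]
Step 15: reduce E->T. Stack=[E + ( E] ptr=6 lookahead=) remaining=[) $]
Step 16: shift ). Stack=[E + ( E )] ptr=7 lookahead=$ remaining=[$]
Step 17: reduce F->( E ). Stack=[E + F] ptr=7 lookahead=$ remaining=[$]
Step 18: reduce T->F. Stack=[E + T] ptr=7 lookahead=$ remaining=[$]
Step 19: reduce E->E + T. Stack=[E] ptr=7 lookahead=$ remaining=[$]
Step 20: accept. Stack=[E] ptr=7 lookahead=$ remaining=[$]

Answer: 20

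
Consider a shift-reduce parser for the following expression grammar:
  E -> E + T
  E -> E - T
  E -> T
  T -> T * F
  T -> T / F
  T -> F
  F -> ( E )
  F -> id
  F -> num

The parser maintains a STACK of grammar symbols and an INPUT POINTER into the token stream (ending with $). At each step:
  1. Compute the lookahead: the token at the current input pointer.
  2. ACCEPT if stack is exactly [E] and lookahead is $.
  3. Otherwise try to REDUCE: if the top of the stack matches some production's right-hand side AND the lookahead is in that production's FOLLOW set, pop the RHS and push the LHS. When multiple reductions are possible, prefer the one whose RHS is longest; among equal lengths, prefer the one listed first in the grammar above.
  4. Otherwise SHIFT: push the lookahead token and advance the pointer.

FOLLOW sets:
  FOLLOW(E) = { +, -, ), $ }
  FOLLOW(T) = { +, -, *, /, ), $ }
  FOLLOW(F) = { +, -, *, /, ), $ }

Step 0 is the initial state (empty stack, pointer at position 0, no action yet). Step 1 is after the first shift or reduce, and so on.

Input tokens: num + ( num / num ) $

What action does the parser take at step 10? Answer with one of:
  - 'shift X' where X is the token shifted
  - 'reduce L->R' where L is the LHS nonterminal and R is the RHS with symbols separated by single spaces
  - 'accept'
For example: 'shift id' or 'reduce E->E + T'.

Answer: shift /

Derivation:
Step 1: shift num. Stack=[num] ptr=1 lookahead=+ remaining=[+ ( num / num ) $]
Step 2: reduce F->num. Stack=[F] ptr=1 lookahead=+ remaining=[+ ( num / num ) $]
Step 3: reduce T->F. Stack=[T] ptr=1 lookahead=+ remaining=[+ ( num / num ) $]
Step 4: reduce E->T. Stack=[E] ptr=1 lookahead=+ remaining=[+ ( num / num ) $]
Step 5: shift +. Stack=[E +] ptr=2 lookahead=( remaining=[( num / num ) $]
Step 6: shift (. Stack=[E + (] ptr=3 lookahead=num remaining=[num / num ) $]
Step 7: shift num. Stack=[E + ( num] ptr=4 lookahead=/ remaining=[/ num ) $]
Step 8: reduce F->num. Stack=[E + ( F] ptr=4 lookahead=/ remaining=[/ num ) $]
Step 9: reduce T->F. Stack=[E + ( T] ptr=4 lookahead=/ remaining=[/ num ) $]
Step 10: shift /. Stack=[E + ( T /] ptr=5 lookahead=num remaining=[num ) $]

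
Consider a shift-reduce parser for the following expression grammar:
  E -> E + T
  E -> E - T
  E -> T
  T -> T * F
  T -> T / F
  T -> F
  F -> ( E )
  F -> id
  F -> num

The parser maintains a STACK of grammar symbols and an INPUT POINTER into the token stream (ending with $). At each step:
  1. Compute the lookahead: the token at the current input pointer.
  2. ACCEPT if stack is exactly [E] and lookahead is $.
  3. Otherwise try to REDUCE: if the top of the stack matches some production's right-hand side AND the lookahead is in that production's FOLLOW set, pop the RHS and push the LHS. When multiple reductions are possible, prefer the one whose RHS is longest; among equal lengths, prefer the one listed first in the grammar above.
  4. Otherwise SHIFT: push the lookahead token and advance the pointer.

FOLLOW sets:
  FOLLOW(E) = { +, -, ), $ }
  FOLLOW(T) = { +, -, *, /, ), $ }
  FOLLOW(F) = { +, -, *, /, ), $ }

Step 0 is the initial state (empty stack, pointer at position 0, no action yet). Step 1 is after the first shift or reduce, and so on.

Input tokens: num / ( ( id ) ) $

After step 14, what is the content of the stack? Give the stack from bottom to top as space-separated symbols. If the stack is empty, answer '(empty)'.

Answer: T / ( E

Derivation:
Step 1: shift num. Stack=[num] ptr=1 lookahead=/ remaining=[/ ( ( id ) ) $]
Step 2: reduce F->num. Stack=[F] ptr=1 lookahead=/ remaining=[/ ( ( id ) ) $]
Step 3: reduce T->F. Stack=[T] ptr=1 lookahead=/ remaining=[/ ( ( id ) ) $]
Step 4: shift /. Stack=[T /] ptr=2 lookahead=( remaining=[( ( id ) ) $]
Step 5: shift (. Stack=[T / (] ptr=3 lookahead=( remaining=[( id ) ) $]
Step 6: shift (. Stack=[T / ( (] ptr=4 lookahead=id remaining=[id ) ) $]
Step 7: shift id. Stack=[T / ( ( id] ptr=5 lookahead=) remaining=[) ) $]
Step 8: reduce F->id. Stack=[T / ( ( F] ptr=5 lookahead=) remaining=[) ) $]
Step 9: reduce T->F. Stack=[T / ( ( T] ptr=5 lookahead=) remaining=[) ) $]
Step 10: reduce E->T. Stack=[T / ( ( E] ptr=5 lookahead=) remaining=[) ) $]
Step 11: shift ). Stack=[T / ( ( E )] ptr=6 lookahead=) remaining=[) $]
Step 12: reduce F->( E ). Stack=[T / ( F] ptr=6 lookahead=) remaining=[) $]
Step 13: reduce T->F. Stack=[T / ( T] ptr=6 lookahead=) remaining=[) $]
Step 14: reduce E->T. Stack=[T / ( E] ptr=6 lookahead=) remaining=[) $]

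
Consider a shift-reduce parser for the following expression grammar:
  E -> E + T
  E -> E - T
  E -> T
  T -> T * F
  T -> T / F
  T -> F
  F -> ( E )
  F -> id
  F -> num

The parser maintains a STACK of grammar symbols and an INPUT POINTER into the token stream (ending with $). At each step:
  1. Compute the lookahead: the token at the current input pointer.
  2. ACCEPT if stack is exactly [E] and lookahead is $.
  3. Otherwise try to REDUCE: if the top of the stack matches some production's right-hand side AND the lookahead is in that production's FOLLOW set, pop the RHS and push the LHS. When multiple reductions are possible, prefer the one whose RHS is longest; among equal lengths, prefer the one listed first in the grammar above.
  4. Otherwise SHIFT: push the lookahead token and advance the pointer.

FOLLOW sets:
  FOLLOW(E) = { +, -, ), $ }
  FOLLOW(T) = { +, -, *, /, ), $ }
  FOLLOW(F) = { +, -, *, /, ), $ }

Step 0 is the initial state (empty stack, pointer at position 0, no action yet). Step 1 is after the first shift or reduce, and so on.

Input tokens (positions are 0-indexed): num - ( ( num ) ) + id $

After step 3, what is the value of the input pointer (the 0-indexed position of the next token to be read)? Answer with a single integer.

Answer: 1

Derivation:
Step 1: shift num. Stack=[num] ptr=1 lookahead=- remaining=[- ( ( num ) ) + id $]
Step 2: reduce F->num. Stack=[F] ptr=1 lookahead=- remaining=[- ( ( num ) ) + id $]
Step 3: reduce T->F. Stack=[T] ptr=1 lookahead=- remaining=[- ( ( num ) ) + id $]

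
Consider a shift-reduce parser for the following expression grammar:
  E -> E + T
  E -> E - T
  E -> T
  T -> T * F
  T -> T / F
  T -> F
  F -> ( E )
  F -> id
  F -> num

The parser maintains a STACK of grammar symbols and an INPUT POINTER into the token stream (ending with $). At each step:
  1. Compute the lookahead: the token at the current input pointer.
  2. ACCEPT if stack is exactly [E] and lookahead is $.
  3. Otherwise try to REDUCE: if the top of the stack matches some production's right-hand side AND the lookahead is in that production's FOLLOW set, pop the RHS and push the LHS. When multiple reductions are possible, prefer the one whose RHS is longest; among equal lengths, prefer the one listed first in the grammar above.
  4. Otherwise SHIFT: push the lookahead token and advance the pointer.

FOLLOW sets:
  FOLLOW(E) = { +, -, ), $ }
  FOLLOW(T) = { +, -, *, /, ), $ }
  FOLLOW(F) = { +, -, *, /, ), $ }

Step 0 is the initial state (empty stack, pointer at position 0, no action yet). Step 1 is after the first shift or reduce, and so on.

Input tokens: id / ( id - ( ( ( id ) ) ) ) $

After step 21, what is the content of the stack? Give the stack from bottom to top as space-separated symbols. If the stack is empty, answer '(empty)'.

Step 1: shift id. Stack=[id] ptr=1 lookahead=/ remaining=[/ ( id - ( ( ( id ) ) ) ) $]
Step 2: reduce F->id. Stack=[F] ptr=1 lookahead=/ remaining=[/ ( id - ( ( ( id ) ) ) ) $]
Step 3: reduce T->F. Stack=[T] ptr=1 lookahead=/ remaining=[/ ( id - ( ( ( id ) ) ) ) $]
Step 4: shift /. Stack=[T /] ptr=2 lookahead=( remaining=[( id - ( ( ( id ) ) ) ) $]
Step 5: shift (. Stack=[T / (] ptr=3 lookahead=id remaining=[id - ( ( ( id ) ) ) ) $]
Step 6: shift id. Stack=[T / ( id] ptr=4 lookahead=- remaining=[- ( ( ( id ) ) ) ) $]
Step 7: reduce F->id. Stack=[T / ( F] ptr=4 lookahead=- remaining=[- ( ( ( id ) ) ) ) $]
Step 8: reduce T->F. Stack=[T / ( T] ptr=4 lookahead=- remaining=[- ( ( ( id ) ) ) ) $]
Step 9: reduce E->T. Stack=[T / ( E] ptr=4 lookahead=- remaining=[- ( ( ( id ) ) ) ) $]
Step 10: shift -. Stack=[T / ( E -] ptr=5 lookahead=( remaining=[( ( ( id ) ) ) ) $]
Step 11: shift (. Stack=[T / ( E - (] ptr=6 lookahead=( remaining=[( ( id ) ) ) ) $]
Step 12: shift (. Stack=[T / ( E - ( (] ptr=7 lookahead=( remaining=[( id ) ) ) ) $]
Step 13: shift (. Stack=[T / ( E - ( ( (] ptr=8 lookahead=id remaining=[id ) ) ) ) $]
Step 14: shift id. Stack=[T / ( E - ( ( ( id] ptr=9 lookahead=) remaining=[) ) ) ) $]
Step 15: reduce F->id. Stack=[T / ( E - ( ( ( F] ptr=9 lookahead=) remaining=[) ) ) ) $]
Step 16: reduce T->F. Stack=[T / ( E - ( ( ( T] ptr=9 lookahead=) remaining=[) ) ) ) $]
Step 17: reduce E->T. Stack=[T / ( E - ( ( ( E] ptr=9 lookahead=) remaining=[) ) ) ) $]
Step 18: shift ). Stack=[T / ( E - ( ( ( E )] ptr=10 lookahead=) remaining=[) ) ) $]
Step 19: reduce F->( E ). Stack=[T / ( E - ( ( F] ptr=10 lookahead=) remaining=[) ) ) $]
Step 20: reduce T->F. Stack=[T / ( E - ( ( T] ptr=10 lookahead=) remaining=[) ) ) $]
Step 21: reduce E->T. Stack=[T / ( E - ( ( E] ptr=10 lookahead=) remaining=[) ) ) $]

Answer: T / ( E - ( ( E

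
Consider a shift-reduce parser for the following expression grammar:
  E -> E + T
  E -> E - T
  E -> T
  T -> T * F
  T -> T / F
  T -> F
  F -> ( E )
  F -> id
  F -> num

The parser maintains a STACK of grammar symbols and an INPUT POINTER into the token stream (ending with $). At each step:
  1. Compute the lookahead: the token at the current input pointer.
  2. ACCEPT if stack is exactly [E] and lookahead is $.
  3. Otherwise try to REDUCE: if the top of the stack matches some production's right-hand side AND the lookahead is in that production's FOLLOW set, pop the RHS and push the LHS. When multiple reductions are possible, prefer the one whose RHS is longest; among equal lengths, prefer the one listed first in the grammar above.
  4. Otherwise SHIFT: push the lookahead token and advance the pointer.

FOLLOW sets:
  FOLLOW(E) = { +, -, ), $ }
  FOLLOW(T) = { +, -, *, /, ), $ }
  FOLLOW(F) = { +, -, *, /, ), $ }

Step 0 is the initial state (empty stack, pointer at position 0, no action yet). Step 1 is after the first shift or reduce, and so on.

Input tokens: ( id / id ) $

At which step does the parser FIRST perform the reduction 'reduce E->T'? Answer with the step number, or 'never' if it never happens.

Step 1: shift (. Stack=[(] ptr=1 lookahead=id remaining=[id / id ) $]
Step 2: shift id. Stack=[( id] ptr=2 lookahead=/ remaining=[/ id ) $]
Step 3: reduce F->id. Stack=[( F] ptr=2 lookahead=/ remaining=[/ id ) $]
Step 4: reduce T->F. Stack=[( T] ptr=2 lookahead=/ remaining=[/ id ) $]
Step 5: shift /. Stack=[( T /] ptr=3 lookahead=id remaining=[id ) $]
Step 6: shift id. Stack=[( T / id] ptr=4 lookahead=) remaining=[) $]
Step 7: reduce F->id. Stack=[( T / F] ptr=4 lookahead=) remaining=[) $]
Step 8: reduce T->T / F. Stack=[( T] ptr=4 lookahead=) remaining=[) $]
Step 9: reduce E->T. Stack=[( E] ptr=4 lookahead=) remaining=[) $]

Answer: 9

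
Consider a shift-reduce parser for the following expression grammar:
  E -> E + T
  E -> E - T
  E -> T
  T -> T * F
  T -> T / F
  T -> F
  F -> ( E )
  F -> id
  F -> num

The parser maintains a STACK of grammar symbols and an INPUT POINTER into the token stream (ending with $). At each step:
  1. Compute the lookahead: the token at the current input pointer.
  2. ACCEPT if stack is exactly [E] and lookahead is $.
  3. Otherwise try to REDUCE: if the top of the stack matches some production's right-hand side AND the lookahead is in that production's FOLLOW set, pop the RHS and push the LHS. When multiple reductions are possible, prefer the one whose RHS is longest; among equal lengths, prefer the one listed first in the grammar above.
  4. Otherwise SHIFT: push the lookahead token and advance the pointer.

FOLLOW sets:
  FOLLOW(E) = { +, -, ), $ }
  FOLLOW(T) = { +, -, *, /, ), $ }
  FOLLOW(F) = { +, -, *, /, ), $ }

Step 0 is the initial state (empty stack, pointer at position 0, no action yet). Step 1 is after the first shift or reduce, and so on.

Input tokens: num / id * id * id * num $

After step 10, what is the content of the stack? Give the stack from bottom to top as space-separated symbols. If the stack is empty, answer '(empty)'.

Answer: T * F

Derivation:
Step 1: shift num. Stack=[num] ptr=1 lookahead=/ remaining=[/ id * id * id * num $]
Step 2: reduce F->num. Stack=[F] ptr=1 lookahead=/ remaining=[/ id * id * id * num $]
Step 3: reduce T->F. Stack=[T] ptr=1 lookahead=/ remaining=[/ id * id * id * num $]
Step 4: shift /. Stack=[T /] ptr=2 lookahead=id remaining=[id * id * id * num $]
Step 5: shift id. Stack=[T / id] ptr=3 lookahead=* remaining=[* id * id * num $]
Step 6: reduce F->id. Stack=[T / F] ptr=3 lookahead=* remaining=[* id * id * num $]
Step 7: reduce T->T / F. Stack=[T] ptr=3 lookahead=* remaining=[* id * id * num $]
Step 8: shift *. Stack=[T *] ptr=4 lookahead=id remaining=[id * id * num $]
Step 9: shift id. Stack=[T * id] ptr=5 lookahead=* remaining=[* id * num $]
Step 10: reduce F->id. Stack=[T * F] ptr=5 lookahead=* remaining=[* id * num $]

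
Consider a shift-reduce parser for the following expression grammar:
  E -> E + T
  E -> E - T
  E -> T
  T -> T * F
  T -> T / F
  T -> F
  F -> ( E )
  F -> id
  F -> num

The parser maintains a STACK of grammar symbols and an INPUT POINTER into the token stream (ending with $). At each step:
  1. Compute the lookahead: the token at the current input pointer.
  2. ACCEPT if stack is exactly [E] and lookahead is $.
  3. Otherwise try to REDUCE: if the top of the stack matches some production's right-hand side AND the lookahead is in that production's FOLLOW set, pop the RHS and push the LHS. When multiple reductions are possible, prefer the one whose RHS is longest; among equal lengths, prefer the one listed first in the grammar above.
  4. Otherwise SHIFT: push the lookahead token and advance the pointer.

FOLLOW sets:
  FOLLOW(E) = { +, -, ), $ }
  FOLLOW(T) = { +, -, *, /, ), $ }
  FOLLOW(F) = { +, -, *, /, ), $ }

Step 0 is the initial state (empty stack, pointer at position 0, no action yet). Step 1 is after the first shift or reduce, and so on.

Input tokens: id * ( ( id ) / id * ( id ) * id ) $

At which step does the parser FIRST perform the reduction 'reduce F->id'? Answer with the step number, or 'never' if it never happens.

Step 1: shift id. Stack=[id] ptr=1 lookahead=* remaining=[* ( ( id ) / id * ( id ) * id ) $]
Step 2: reduce F->id. Stack=[F] ptr=1 lookahead=* remaining=[* ( ( id ) / id * ( id ) * id ) $]

Answer: 2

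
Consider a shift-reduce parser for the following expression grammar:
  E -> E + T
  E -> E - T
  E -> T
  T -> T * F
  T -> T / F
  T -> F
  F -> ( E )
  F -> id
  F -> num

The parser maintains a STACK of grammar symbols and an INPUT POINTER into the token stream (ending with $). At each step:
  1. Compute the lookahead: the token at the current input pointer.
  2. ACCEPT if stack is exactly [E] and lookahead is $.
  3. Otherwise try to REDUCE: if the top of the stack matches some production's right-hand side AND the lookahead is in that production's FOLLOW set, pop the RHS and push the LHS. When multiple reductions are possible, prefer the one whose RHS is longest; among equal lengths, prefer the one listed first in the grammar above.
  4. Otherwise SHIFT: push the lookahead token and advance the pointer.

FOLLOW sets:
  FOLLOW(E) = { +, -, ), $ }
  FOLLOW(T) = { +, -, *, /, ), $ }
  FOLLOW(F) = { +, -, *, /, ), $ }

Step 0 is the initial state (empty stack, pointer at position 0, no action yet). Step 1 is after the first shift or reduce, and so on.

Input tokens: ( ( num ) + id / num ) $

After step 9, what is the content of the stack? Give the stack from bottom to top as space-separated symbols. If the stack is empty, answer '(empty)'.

Answer: ( T

Derivation:
Step 1: shift (. Stack=[(] ptr=1 lookahead=( remaining=[( num ) + id / num ) $]
Step 2: shift (. Stack=[( (] ptr=2 lookahead=num remaining=[num ) + id / num ) $]
Step 3: shift num. Stack=[( ( num] ptr=3 lookahead=) remaining=[) + id / num ) $]
Step 4: reduce F->num. Stack=[( ( F] ptr=3 lookahead=) remaining=[) + id / num ) $]
Step 5: reduce T->F. Stack=[( ( T] ptr=3 lookahead=) remaining=[) + id / num ) $]
Step 6: reduce E->T. Stack=[( ( E] ptr=3 lookahead=) remaining=[) + id / num ) $]
Step 7: shift ). Stack=[( ( E )] ptr=4 lookahead=+ remaining=[+ id / num ) $]
Step 8: reduce F->( E ). Stack=[( F] ptr=4 lookahead=+ remaining=[+ id / num ) $]
Step 9: reduce T->F. Stack=[( T] ptr=4 lookahead=+ remaining=[+ id / num ) $]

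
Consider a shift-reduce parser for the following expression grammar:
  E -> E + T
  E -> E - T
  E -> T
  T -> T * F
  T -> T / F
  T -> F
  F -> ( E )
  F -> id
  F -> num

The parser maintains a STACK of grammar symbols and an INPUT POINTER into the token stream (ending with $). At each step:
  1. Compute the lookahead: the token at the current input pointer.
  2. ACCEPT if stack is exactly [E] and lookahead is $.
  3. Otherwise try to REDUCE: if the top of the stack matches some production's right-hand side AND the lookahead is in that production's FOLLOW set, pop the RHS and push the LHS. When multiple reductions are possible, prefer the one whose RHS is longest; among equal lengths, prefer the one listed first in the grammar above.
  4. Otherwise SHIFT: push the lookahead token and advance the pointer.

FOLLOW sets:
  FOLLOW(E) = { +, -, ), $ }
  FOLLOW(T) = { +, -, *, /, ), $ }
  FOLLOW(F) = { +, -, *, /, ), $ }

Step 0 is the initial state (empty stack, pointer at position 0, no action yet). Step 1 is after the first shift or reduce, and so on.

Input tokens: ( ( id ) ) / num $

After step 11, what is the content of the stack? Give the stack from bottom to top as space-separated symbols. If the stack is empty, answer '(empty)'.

Answer: ( E )

Derivation:
Step 1: shift (. Stack=[(] ptr=1 lookahead=( remaining=[( id ) ) / num $]
Step 2: shift (. Stack=[( (] ptr=2 lookahead=id remaining=[id ) ) / num $]
Step 3: shift id. Stack=[( ( id] ptr=3 lookahead=) remaining=[) ) / num $]
Step 4: reduce F->id. Stack=[( ( F] ptr=3 lookahead=) remaining=[) ) / num $]
Step 5: reduce T->F. Stack=[( ( T] ptr=3 lookahead=) remaining=[) ) / num $]
Step 6: reduce E->T. Stack=[( ( E] ptr=3 lookahead=) remaining=[) ) / num $]
Step 7: shift ). Stack=[( ( E )] ptr=4 lookahead=) remaining=[) / num $]
Step 8: reduce F->( E ). Stack=[( F] ptr=4 lookahead=) remaining=[) / num $]
Step 9: reduce T->F. Stack=[( T] ptr=4 lookahead=) remaining=[) / num $]
Step 10: reduce E->T. Stack=[( E] ptr=4 lookahead=) remaining=[) / num $]
Step 11: shift ). Stack=[( E )] ptr=5 lookahead=/ remaining=[/ num $]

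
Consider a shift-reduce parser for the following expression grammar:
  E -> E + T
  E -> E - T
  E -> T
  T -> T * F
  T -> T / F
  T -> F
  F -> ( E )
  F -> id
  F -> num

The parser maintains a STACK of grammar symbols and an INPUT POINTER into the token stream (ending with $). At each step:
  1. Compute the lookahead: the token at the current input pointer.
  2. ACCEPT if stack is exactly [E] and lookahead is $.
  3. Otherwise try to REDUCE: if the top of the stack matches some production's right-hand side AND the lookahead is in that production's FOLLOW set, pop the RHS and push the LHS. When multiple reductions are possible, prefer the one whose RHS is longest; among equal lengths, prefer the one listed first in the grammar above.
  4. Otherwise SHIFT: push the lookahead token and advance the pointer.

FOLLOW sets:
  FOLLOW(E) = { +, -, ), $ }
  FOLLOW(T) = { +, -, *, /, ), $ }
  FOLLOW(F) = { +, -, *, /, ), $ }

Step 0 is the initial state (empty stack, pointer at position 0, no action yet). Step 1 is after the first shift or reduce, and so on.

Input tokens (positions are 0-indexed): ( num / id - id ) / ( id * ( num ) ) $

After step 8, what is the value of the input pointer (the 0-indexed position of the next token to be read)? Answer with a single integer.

Step 1: shift (. Stack=[(] ptr=1 lookahead=num remaining=[num / id - id ) / ( id * ( num ) ) $]
Step 2: shift num. Stack=[( num] ptr=2 lookahead=/ remaining=[/ id - id ) / ( id * ( num ) ) $]
Step 3: reduce F->num. Stack=[( F] ptr=2 lookahead=/ remaining=[/ id - id ) / ( id * ( num ) ) $]
Step 4: reduce T->F. Stack=[( T] ptr=2 lookahead=/ remaining=[/ id - id ) / ( id * ( num ) ) $]
Step 5: shift /. Stack=[( T /] ptr=3 lookahead=id remaining=[id - id ) / ( id * ( num ) ) $]
Step 6: shift id. Stack=[( T / id] ptr=4 lookahead=- remaining=[- id ) / ( id * ( num ) ) $]
Step 7: reduce F->id. Stack=[( T / F] ptr=4 lookahead=- remaining=[- id ) / ( id * ( num ) ) $]
Step 8: reduce T->T / F. Stack=[( T] ptr=4 lookahead=- remaining=[- id ) / ( id * ( num ) ) $]

Answer: 4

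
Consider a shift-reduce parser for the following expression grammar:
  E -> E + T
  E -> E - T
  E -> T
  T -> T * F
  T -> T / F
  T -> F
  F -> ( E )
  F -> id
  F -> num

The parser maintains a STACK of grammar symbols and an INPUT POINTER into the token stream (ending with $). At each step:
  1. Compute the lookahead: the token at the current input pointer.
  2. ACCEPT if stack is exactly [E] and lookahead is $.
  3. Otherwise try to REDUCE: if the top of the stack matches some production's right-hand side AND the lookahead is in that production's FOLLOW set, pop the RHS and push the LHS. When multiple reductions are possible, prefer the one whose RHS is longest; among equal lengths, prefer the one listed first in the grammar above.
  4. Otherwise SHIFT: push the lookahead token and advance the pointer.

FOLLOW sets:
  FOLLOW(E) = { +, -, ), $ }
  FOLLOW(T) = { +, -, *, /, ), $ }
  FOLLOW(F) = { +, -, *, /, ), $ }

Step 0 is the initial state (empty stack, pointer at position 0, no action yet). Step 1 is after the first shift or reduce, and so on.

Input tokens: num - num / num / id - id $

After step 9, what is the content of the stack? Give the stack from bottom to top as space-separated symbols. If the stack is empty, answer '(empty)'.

Step 1: shift num. Stack=[num] ptr=1 lookahead=- remaining=[- num / num / id - id $]
Step 2: reduce F->num. Stack=[F] ptr=1 lookahead=- remaining=[- num / num / id - id $]
Step 3: reduce T->F. Stack=[T] ptr=1 lookahead=- remaining=[- num / num / id - id $]
Step 4: reduce E->T. Stack=[E] ptr=1 lookahead=- remaining=[- num / num / id - id $]
Step 5: shift -. Stack=[E -] ptr=2 lookahead=num remaining=[num / num / id - id $]
Step 6: shift num. Stack=[E - num] ptr=3 lookahead=/ remaining=[/ num / id - id $]
Step 7: reduce F->num. Stack=[E - F] ptr=3 lookahead=/ remaining=[/ num / id - id $]
Step 8: reduce T->F. Stack=[E - T] ptr=3 lookahead=/ remaining=[/ num / id - id $]
Step 9: shift /. Stack=[E - T /] ptr=4 lookahead=num remaining=[num / id - id $]

Answer: E - T /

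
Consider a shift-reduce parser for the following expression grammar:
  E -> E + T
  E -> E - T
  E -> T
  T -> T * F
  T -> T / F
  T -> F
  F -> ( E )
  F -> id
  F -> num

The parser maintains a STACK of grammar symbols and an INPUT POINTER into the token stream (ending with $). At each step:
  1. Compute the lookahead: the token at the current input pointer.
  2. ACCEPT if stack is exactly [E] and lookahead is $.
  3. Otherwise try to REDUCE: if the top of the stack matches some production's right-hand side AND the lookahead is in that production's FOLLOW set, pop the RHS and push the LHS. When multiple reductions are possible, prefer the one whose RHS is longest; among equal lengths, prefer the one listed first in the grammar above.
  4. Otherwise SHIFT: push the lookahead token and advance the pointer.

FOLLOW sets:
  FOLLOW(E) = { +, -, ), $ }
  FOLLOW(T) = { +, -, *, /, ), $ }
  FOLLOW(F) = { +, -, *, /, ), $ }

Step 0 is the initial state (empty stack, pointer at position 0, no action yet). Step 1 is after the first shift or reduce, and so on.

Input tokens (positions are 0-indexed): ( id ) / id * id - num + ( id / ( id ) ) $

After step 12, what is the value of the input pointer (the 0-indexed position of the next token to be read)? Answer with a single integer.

Step 1: shift (. Stack=[(] ptr=1 lookahead=id remaining=[id ) / id * id - num + ( id / ( id ) ) $]
Step 2: shift id. Stack=[( id] ptr=2 lookahead=) remaining=[) / id * id - num + ( id / ( id ) ) $]
Step 3: reduce F->id. Stack=[( F] ptr=2 lookahead=) remaining=[) / id * id - num + ( id / ( id ) ) $]
Step 4: reduce T->F. Stack=[( T] ptr=2 lookahead=) remaining=[) / id * id - num + ( id / ( id ) ) $]
Step 5: reduce E->T. Stack=[( E] ptr=2 lookahead=) remaining=[) / id * id - num + ( id / ( id ) ) $]
Step 6: shift ). Stack=[( E )] ptr=3 lookahead=/ remaining=[/ id * id - num + ( id / ( id ) ) $]
Step 7: reduce F->( E ). Stack=[F] ptr=3 lookahead=/ remaining=[/ id * id - num + ( id / ( id ) ) $]
Step 8: reduce T->F. Stack=[T] ptr=3 lookahead=/ remaining=[/ id * id - num + ( id / ( id ) ) $]
Step 9: shift /. Stack=[T /] ptr=4 lookahead=id remaining=[id * id - num + ( id / ( id ) ) $]
Step 10: shift id. Stack=[T / id] ptr=5 lookahead=* remaining=[* id - num + ( id / ( id ) ) $]
Step 11: reduce F->id. Stack=[T / F] ptr=5 lookahead=* remaining=[* id - num + ( id / ( id ) ) $]
Step 12: reduce T->T / F. Stack=[T] ptr=5 lookahead=* remaining=[* id - num + ( id / ( id ) ) $]

Answer: 5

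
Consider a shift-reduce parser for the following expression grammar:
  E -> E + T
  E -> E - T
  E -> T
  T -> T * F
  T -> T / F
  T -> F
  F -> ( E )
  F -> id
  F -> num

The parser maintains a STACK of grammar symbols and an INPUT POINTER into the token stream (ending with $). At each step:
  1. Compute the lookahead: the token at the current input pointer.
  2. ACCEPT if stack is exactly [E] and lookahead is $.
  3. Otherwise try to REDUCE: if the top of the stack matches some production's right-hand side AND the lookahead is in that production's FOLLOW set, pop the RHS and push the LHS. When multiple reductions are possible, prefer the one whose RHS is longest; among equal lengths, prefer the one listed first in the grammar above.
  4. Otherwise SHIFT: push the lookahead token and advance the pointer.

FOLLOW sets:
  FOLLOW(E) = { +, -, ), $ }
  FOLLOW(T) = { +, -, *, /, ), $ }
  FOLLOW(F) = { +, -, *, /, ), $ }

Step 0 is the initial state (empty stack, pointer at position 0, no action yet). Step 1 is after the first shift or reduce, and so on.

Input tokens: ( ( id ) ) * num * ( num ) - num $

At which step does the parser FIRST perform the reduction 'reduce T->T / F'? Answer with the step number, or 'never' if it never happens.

Step 1: shift (. Stack=[(] ptr=1 lookahead=( remaining=[( id ) ) * num * ( num ) - num $]
Step 2: shift (. Stack=[( (] ptr=2 lookahead=id remaining=[id ) ) * num * ( num ) - num $]
Step 3: shift id. Stack=[( ( id] ptr=3 lookahead=) remaining=[) ) * num * ( num ) - num $]
Step 4: reduce F->id. Stack=[( ( F] ptr=3 lookahead=) remaining=[) ) * num * ( num ) - num $]
Step 5: reduce T->F. Stack=[( ( T] ptr=3 lookahead=) remaining=[) ) * num * ( num ) - num $]
Step 6: reduce E->T. Stack=[( ( E] ptr=3 lookahead=) remaining=[) ) * num * ( num ) - num $]
Step 7: shift ). Stack=[( ( E )] ptr=4 lookahead=) remaining=[) * num * ( num ) - num $]
Step 8: reduce F->( E ). Stack=[( F] ptr=4 lookahead=) remaining=[) * num * ( num ) - num $]
Step 9: reduce T->F. Stack=[( T] ptr=4 lookahead=) remaining=[) * num * ( num ) - num $]
Step 10: reduce E->T. Stack=[( E] ptr=4 lookahead=) remaining=[) * num * ( num ) - num $]
Step 11: shift ). Stack=[( E )] ptr=5 lookahead=* remaining=[* num * ( num ) - num $]
Step 12: reduce F->( E ). Stack=[F] ptr=5 lookahead=* remaining=[* num * ( num ) - num $]
Step 13: reduce T->F. Stack=[T] ptr=5 lookahead=* remaining=[* num * ( num ) - num $]
Step 14: shift *. Stack=[T *] ptr=6 lookahead=num remaining=[num * ( num ) - num $]
Step 15: shift num. Stack=[T * num] ptr=7 lookahead=* remaining=[* ( num ) - num $]
Step 16: reduce F->num. Stack=[T * F] ptr=7 lookahead=* remaining=[* ( num ) - num $]
Step 17: reduce T->T * F. Stack=[T] ptr=7 lookahead=* remaining=[* ( num ) - num $]
Step 18: shift *. Stack=[T *] ptr=8 lookahead=( remaining=[( num ) - num $]
Step 19: shift (. Stack=[T * (] ptr=9 lookahead=num remaining=[num ) - num $]
Step 20: shift num. Stack=[T * ( num] ptr=10 lookahead=) remaining=[) - num $]
Step 21: reduce F->num. Stack=[T * ( F] ptr=10 lookahead=) remaining=[) - num $]
Step 22: reduce T->F. Stack=[T * ( T] ptr=10 lookahead=) remaining=[) - num $]
Step 23: reduce E->T. Stack=[T * ( E] ptr=10 lookahead=) remaining=[) - num $]
Step 24: shift ). Stack=[T * ( E )] ptr=11 lookahead=- remaining=[- num $]
Step 25: reduce F->( E ). Stack=[T * F] ptr=11 lookahead=- remaining=[- num $]
Step 26: reduce T->T * F. Stack=[T] ptr=11 lookahead=- remaining=[- num $]
Step 27: reduce E->T. Stack=[E] ptr=11 lookahead=- remaining=[- num $]
Step 28: shift -. Stack=[E -] ptr=12 lookahead=num remaining=[num $]
Step 29: shift num. Stack=[E - num] ptr=13 lookahead=$ remaining=[$]
Step 30: reduce F->num. Stack=[E - F] ptr=13 lookahead=$ remaining=[$]
Step 31: reduce T->F. Stack=[E - T] ptr=13 lookahead=$ remaining=[$]
Step 32: reduce E->E - T. Stack=[E] ptr=13 lookahead=$ remaining=[$]
Step 33: accept. Stack=[E] ptr=13 lookahead=$ remaining=[$]

Answer: never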